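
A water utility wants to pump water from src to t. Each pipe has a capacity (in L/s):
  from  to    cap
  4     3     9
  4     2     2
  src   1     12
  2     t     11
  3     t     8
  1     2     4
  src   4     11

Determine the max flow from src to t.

14

Augment src→4→3→t: bottleneck 8. Total 8.
Augment src→4→2→t: bottleneck 2. Total 10.
Augment src→1→2→t: bottleneck 4. Total 14.
No augmenting path remains in the residual graph.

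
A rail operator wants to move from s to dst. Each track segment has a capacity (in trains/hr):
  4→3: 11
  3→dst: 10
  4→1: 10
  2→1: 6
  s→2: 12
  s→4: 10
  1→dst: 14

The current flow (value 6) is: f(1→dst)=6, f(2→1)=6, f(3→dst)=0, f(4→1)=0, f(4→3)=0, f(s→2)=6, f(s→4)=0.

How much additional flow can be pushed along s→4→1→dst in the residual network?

8

Residual capacities along the path: s→4: 10, 4→1: 10, 1→dst: 8.
Minimum is 8.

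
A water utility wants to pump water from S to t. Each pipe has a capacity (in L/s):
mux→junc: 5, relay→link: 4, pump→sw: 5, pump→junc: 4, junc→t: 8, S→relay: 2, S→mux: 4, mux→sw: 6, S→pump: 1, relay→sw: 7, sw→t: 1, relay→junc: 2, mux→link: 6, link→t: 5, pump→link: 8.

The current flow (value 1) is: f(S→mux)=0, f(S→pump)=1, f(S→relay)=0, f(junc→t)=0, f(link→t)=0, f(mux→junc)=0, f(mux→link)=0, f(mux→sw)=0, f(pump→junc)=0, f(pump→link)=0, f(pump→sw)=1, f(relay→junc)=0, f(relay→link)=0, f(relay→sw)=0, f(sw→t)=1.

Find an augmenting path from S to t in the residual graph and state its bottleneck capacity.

Residual along S→relay→junc→t: S→relay: 2, relay→junc: 2, junc→t: 8.
Bottleneck = min = 2.

S→relay→junc→t, bottleneck 2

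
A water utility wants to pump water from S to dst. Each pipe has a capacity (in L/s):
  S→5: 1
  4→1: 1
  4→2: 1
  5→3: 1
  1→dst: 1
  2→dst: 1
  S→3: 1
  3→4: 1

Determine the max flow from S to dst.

Augment S→3→4→1→dst: bottleneck 1. Total 1.
No augmenting path remains in the residual graph.

1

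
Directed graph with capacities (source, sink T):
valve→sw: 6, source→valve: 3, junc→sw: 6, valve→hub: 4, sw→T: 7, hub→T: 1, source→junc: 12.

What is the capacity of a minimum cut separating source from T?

Max flow = 8 (via 3 augmenting paths).
In the residual at optimum, the set reachable from source is {hub, junc, source, sw, valve}.
Cut edges: sw→T (cap 7), hub→T (cap 1). Sum = 8.

8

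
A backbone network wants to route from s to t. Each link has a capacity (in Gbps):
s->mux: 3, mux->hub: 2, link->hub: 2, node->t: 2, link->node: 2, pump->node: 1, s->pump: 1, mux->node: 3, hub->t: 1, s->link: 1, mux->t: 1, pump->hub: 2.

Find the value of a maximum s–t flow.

4

Augment s->mux->t: bottleneck 1. Total 1.
Augment s->link->hub->t: bottleneck 1. Total 2.
Augment s->pump->node->t: bottleneck 1. Total 3.
Augment s->mux->node->t: bottleneck 1. Total 4.
No augmenting path remains in the residual graph.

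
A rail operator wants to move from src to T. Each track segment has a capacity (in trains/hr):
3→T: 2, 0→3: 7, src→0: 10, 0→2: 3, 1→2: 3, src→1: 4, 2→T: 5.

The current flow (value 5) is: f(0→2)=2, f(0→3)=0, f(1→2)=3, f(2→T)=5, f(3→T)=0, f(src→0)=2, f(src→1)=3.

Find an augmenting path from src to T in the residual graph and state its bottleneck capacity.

src→0→3→T, bottleneck 2

Residual along src→0→3→T: src→0: 8, 0→3: 7, 3→T: 2.
Bottleneck = min = 2.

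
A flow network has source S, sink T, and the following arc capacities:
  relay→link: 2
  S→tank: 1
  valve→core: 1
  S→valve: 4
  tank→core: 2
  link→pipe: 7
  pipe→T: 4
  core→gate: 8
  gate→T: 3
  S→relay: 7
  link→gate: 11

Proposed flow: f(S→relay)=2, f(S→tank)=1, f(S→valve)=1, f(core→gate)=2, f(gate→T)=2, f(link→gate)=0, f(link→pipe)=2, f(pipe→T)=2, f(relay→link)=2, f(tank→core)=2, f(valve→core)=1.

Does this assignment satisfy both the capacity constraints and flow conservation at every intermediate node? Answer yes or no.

No

Conservation fails at tank: inflow 1 ≠ outflow 2.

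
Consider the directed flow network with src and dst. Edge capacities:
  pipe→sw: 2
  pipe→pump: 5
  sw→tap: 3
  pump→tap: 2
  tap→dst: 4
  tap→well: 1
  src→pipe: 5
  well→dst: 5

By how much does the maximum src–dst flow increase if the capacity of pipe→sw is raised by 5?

1

Original max flow = 4.
After raising cap(pipe→sw), augmenting paths through that edge carry 1 more unit.
New max flow = 5. Increase = 1.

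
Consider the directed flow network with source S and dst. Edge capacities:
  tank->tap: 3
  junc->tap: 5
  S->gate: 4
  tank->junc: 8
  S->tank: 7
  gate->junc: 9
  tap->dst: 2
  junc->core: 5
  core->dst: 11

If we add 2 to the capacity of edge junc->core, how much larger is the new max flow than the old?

2

Original max flow = 7.
After raising cap(junc->core), augmenting paths through that edge carry 2 more units.
New max flow = 9. Increase = 2.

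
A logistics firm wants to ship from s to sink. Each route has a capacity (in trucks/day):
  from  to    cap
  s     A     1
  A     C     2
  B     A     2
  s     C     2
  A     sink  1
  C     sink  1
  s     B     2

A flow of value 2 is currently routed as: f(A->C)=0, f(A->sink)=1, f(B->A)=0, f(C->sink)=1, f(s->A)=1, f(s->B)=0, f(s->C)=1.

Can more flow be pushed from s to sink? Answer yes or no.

No

Residual reachable from s: {A, B, C, s}; sink is not reachable.
Saturated cut: A->sink, C->sink with total capacity 2 = current flow value. Flow is maximum.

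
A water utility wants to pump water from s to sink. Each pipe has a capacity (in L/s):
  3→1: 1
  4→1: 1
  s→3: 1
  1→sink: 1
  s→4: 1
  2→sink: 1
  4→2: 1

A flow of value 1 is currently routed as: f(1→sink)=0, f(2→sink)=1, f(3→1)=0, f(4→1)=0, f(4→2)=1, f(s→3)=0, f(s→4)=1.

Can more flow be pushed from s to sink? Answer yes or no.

Yes

Residual path s→3→1→sink has bottleneck 1 > 0.
Pushing 1 along it raises the flow to 2, so the given flow is not maximum.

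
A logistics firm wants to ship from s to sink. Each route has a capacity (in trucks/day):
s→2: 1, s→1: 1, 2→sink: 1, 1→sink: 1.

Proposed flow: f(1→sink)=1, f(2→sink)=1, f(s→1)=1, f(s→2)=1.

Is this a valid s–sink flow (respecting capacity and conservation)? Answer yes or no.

Every edge has 0 ≤ f(e) ≤ cap(e).
At each intermediate node, inflow equals outflow.

Yes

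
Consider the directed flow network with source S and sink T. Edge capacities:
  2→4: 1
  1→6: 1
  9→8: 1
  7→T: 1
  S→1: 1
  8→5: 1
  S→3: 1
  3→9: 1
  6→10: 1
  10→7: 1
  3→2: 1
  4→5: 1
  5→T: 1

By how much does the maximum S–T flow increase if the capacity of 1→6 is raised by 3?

Original max flow = 2.
Edge 1→6 does not cross the min cut (source side {S}), so extra capacity there cannot help.
New max flow = 2. Increase = 0.

0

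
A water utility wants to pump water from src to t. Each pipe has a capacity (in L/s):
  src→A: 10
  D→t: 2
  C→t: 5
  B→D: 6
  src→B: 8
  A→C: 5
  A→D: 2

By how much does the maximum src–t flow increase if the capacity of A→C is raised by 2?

0

Original max flow = 7.
Even with extra capacity on A→C, another cut of capacity 7 remains binding.
New max flow = 7. Increase = 0.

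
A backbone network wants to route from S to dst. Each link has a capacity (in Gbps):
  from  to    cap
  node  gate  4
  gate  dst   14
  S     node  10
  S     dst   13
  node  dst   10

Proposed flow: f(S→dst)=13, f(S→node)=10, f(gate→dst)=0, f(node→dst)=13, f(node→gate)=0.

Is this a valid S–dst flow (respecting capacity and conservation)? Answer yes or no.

No

Capacity violated on node→dst: flow 13 > capacity 10.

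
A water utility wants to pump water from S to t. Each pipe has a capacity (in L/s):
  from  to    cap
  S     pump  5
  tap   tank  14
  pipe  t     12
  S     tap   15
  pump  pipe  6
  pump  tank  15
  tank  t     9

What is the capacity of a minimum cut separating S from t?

Max flow = 14 (via 2 augmenting paths).
In the residual at optimum, the set reachable from S is {S, tank, tap}.
Cut edges: S->pump (cap 5), tank->t (cap 9). Sum = 14.

14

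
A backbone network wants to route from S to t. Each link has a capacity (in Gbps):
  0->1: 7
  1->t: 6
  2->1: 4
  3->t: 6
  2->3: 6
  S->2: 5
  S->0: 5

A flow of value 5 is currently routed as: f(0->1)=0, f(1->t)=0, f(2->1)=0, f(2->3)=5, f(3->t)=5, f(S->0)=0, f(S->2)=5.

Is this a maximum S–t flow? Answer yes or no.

No

Residual path S->0->1->t has bottleneck 5 > 0.
Pushing 5 along it raises the flow to 10, so the given flow is not maximum.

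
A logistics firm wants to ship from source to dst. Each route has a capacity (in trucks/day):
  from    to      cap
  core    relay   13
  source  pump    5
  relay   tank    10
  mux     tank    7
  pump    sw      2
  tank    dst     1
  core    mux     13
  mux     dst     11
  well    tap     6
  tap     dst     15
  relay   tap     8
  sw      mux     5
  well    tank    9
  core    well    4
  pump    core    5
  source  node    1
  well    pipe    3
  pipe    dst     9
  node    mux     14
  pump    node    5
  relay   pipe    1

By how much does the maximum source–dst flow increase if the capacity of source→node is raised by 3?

Original max flow = 6.
After raising cap(source→node), augmenting paths through that edge carry 3 more units.
New max flow = 9. Increase = 3.

3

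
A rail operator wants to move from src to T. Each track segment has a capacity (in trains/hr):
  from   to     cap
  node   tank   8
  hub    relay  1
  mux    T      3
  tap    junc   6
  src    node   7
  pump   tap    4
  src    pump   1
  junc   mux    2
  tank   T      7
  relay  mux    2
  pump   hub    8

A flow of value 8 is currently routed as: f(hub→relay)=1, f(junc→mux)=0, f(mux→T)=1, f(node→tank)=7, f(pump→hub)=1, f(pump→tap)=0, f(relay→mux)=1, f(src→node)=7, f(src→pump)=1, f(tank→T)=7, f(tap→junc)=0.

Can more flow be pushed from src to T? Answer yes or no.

No

Residual reachable from src: {src}; T is not reachable.
Saturated cut: src→pump, src→node with total capacity 8 = current flow value. Flow is maximum.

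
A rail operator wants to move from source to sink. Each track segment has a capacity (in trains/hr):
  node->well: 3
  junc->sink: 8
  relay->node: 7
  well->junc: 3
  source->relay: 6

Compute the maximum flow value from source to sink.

Augment source->relay->node->well->junc->sink: bottleneck 3. Total 3.
No augmenting path remains in the residual graph.

3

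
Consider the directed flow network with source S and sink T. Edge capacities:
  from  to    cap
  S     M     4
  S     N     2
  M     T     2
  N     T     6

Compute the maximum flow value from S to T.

4

Augment S->M->T: bottleneck 2. Total 2.
Augment S->N->T: bottleneck 2. Total 4.
No augmenting path remains in the residual graph.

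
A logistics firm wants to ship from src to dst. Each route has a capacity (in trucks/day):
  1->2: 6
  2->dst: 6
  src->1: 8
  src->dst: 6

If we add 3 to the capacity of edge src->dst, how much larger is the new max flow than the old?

3

Original max flow = 12.
After raising cap(src->dst), augmenting paths through that edge carry 3 more units.
New max flow = 15. Increase = 3.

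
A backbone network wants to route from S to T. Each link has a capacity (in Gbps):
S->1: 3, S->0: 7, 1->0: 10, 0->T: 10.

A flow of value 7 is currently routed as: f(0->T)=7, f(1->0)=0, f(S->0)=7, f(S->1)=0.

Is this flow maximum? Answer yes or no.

Residual path S->1->0->T has bottleneck 3 > 0.
Pushing 3 along it raises the flow to 10, so the given flow is not maximum.

No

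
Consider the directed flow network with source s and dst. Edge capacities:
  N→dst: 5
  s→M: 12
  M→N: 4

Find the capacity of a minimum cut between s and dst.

Max flow = 4 (via 1 augmenting path).
In the residual at optimum, the set reachable from s is {M, s}.
Cut edges: M→N (cap 4). Sum = 4.

4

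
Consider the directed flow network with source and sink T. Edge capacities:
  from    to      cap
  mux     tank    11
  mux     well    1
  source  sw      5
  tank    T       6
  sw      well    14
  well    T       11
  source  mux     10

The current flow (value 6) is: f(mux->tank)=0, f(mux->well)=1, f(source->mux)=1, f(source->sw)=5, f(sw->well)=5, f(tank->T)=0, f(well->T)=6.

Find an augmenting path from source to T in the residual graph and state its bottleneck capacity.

Residual along source->mux->tank->T: source->mux: 9, mux->tank: 11, tank->T: 6.
Bottleneck = min = 6.

source->mux->tank->T, bottleneck 6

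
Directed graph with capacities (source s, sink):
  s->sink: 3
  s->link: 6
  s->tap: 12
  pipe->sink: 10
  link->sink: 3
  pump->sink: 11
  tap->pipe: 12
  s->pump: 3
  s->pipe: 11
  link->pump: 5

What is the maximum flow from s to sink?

Augment s->sink: bottleneck 3. Total 3.
Augment s->link->sink: bottleneck 3. Total 6.
Augment s->pipe->sink: bottleneck 10. Total 16.
Augment s->pump->sink: bottleneck 3. Total 19.
Augment s->link->pump->sink: bottleneck 3. Total 22.
No augmenting path remains in the residual graph.

22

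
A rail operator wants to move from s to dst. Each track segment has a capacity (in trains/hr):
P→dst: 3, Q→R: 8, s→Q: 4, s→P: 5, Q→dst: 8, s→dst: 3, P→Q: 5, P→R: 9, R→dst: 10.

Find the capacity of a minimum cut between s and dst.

12

Max flow = 12 (via 4 augmenting paths).
In the residual at optimum, the set reachable from s is {s}.
Cut edges: s→P (cap 5), s→Q (cap 4), s→dst (cap 3). Sum = 12.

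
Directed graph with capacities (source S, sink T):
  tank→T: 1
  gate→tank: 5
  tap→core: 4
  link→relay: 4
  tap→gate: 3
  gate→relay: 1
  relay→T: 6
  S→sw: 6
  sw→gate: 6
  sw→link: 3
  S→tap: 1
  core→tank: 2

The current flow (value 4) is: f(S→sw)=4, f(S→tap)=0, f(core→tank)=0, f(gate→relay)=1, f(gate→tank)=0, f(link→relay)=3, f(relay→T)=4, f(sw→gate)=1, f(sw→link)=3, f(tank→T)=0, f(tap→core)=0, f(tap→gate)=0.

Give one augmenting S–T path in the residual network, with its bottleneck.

Residual along S→sw→gate→tank→T: S→sw: 2, sw→gate: 5, gate→tank: 5, tank→T: 1.
Bottleneck = min = 1.

S→sw→gate→tank→T, bottleneck 1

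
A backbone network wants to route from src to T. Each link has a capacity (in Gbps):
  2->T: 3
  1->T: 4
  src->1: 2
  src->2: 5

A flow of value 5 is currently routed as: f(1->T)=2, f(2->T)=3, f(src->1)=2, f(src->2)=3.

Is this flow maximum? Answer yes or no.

Yes

Residual reachable from src: {2, src}; T is not reachable.
Saturated cut: src->1, 2->T with total capacity 5 = current flow value. Flow is maximum.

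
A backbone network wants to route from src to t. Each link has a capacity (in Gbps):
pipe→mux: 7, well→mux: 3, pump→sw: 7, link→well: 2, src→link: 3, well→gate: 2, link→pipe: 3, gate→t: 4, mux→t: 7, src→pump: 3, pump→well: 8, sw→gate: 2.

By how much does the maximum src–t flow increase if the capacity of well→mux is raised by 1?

Original max flow = 6.
Edge well→mux does not cross the min cut (source side {src}), so extra capacity there cannot help.
New max flow = 6. Increase = 0.

0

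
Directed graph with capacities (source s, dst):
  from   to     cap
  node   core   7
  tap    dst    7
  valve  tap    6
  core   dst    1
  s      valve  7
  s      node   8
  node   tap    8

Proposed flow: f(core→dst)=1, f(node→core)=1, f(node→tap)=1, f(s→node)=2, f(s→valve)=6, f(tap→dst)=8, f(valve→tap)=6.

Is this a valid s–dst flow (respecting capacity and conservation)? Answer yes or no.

No

Capacity violated on tap→dst: flow 8 > capacity 7.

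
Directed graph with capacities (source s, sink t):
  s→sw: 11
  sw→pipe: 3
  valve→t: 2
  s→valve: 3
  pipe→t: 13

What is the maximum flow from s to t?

5

Augment s→valve→t: bottleneck 2. Total 2.
Augment s→sw→pipe→t: bottleneck 3. Total 5.
No augmenting path remains in the residual graph.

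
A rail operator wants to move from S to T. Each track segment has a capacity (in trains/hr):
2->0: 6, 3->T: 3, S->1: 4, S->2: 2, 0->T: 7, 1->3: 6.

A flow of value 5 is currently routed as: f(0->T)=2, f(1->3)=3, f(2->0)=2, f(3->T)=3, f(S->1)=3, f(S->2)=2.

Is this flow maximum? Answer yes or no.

Residual reachable from S: {1, 3, S}; T is not reachable.
Saturated cut: S->2, 3->T with total capacity 5 = current flow value. Flow is maximum.

Yes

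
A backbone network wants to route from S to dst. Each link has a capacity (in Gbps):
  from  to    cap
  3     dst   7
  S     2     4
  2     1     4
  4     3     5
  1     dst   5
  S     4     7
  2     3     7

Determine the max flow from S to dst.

9

Augment S→2→1→dst: bottleneck 4. Total 4.
Augment S→4→3→dst: bottleneck 5. Total 9.
No augmenting path remains in the residual graph.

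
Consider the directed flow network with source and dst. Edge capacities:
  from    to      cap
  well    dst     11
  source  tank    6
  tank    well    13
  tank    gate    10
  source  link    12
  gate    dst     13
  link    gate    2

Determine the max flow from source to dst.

8

Augment source->link->gate->dst: bottleneck 2. Total 2.
Augment source->tank->gate->dst: bottleneck 6. Total 8.
No augmenting path remains in the residual graph.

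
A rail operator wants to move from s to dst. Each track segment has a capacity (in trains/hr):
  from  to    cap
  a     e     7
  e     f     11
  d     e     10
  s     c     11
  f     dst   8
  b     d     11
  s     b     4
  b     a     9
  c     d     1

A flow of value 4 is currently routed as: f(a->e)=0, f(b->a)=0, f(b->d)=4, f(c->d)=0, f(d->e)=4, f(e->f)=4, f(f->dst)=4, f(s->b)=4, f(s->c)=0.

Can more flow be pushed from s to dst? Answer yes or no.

Residual path s->c->d->e->f->dst has bottleneck 1 > 0.
Pushing 1 along it raises the flow to 5, so the given flow is not maximum.

Yes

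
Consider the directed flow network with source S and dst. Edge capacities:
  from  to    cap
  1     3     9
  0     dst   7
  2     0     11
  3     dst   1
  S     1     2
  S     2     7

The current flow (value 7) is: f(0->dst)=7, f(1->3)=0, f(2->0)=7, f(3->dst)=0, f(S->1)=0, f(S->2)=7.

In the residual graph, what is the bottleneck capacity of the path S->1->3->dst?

1

Residual capacities along the path: S->1: 2, 1->3: 9, 3->dst: 1.
Minimum is 1.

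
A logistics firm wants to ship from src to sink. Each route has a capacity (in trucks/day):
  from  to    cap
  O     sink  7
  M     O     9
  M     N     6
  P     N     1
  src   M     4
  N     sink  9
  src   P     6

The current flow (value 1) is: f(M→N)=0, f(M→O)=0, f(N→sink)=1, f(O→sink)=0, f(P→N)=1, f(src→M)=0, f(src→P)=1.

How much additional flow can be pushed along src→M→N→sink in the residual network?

4

Residual capacities along the path: src→M: 4, M→N: 6, N→sink: 8.
Minimum is 4.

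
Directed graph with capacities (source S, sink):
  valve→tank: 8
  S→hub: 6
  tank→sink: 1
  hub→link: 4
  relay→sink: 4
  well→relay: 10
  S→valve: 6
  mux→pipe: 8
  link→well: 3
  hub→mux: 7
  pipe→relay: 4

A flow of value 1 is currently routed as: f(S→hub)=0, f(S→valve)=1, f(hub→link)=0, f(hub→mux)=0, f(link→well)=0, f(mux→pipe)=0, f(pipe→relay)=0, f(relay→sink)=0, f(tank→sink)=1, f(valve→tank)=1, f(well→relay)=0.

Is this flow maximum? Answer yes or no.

No

Residual path S→hub→link→well→relay→sink has bottleneck 3 > 0.
Pushing 3 along it raises the flow to 4, so the given flow is not maximum.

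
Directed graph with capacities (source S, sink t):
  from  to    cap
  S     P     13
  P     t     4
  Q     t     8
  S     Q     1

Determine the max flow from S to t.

5

Augment S→P→t: bottleneck 4. Total 4.
Augment S→Q→t: bottleneck 1. Total 5.
No augmenting path remains in the residual graph.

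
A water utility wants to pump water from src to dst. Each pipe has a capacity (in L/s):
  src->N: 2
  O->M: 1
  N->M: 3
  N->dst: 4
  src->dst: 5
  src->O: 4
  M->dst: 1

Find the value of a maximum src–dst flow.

Augment src->dst: bottleneck 5. Total 5.
Augment src->N->dst: bottleneck 2. Total 7.
Augment src->O->M->dst: bottleneck 1. Total 8.
No augmenting path remains in the residual graph.

8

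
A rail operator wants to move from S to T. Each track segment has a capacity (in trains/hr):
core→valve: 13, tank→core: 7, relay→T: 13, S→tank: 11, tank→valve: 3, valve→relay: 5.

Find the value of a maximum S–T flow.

5

Augment S→tank→valve→relay→T: bottleneck 3. Total 3.
Augment S→tank→core→valve→relay→T: bottleneck 2. Total 5.
No augmenting path remains in the residual graph.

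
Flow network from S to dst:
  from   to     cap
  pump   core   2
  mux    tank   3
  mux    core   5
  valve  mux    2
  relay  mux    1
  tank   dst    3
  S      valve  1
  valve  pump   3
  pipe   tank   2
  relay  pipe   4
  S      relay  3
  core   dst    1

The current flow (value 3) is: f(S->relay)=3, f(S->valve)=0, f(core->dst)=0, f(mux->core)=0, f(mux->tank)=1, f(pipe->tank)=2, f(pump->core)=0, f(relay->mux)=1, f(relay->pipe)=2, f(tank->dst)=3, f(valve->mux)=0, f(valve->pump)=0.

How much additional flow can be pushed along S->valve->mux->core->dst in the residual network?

1

Residual capacities along the path: S->valve: 1, valve->mux: 2, mux->core: 5, core->dst: 1.
Minimum is 1.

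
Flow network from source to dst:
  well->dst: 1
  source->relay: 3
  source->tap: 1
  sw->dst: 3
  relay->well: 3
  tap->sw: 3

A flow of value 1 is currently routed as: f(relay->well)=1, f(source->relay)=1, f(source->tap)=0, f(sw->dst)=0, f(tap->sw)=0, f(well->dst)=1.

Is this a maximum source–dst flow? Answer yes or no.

Residual path source->tap->sw->dst has bottleneck 1 > 0.
Pushing 1 along it raises the flow to 2, so the given flow is not maximum.

No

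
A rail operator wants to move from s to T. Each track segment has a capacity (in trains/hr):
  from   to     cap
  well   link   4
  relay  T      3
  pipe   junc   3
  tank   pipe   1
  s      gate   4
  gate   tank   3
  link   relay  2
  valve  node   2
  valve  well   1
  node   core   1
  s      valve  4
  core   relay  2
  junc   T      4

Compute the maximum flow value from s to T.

3

Augment s->gate->tank->pipe->junc->T: bottleneck 1. Total 1.
Augment s->valve->node->core->relay->T: bottleneck 1. Total 2.
Augment s->valve->well->link->relay->T: bottleneck 1. Total 3.
No augmenting path remains in the residual graph.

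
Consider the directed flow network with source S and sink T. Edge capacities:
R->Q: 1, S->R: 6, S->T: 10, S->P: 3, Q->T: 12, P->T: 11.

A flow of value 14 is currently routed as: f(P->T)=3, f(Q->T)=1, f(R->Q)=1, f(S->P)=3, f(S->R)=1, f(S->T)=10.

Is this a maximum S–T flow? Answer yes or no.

Yes

Residual reachable from S: {R, S}; T is not reachable.
Saturated cut: S->P, S->T, R->Q with total capacity 14 = current flow value. Flow is maximum.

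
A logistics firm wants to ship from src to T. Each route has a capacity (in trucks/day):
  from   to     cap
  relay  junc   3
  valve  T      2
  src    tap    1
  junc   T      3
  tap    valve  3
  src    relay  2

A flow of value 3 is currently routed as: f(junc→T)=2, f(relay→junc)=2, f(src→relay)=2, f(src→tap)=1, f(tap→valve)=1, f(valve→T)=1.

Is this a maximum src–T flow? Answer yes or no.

Residual reachable from src: {src}; T is not reachable.
Saturated cut: src→tap, src→relay with total capacity 3 = current flow value. Flow is maximum.

Yes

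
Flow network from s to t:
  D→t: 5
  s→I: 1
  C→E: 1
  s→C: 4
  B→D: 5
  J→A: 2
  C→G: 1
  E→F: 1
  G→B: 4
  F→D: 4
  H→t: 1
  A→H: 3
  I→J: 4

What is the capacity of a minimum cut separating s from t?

Max flow = 3 (via 3 augmenting paths).
In the residual at optimum, the set reachable from s is {C, s}.
Cut edges: C→G (cap 1), C→E (cap 1), s→I (cap 1). Sum = 3.

3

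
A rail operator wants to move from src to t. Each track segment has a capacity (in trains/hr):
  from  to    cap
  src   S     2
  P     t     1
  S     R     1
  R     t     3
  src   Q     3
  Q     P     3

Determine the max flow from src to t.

2

Augment src→Q→P→t: bottleneck 1. Total 1.
Augment src→S→R→t: bottleneck 1. Total 2.
No augmenting path remains in the residual graph.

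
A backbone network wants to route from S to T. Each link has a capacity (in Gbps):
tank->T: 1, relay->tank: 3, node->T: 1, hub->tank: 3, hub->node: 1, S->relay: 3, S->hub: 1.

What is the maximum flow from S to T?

Augment S->relay->tank->T: bottleneck 1. Total 1.
Augment S->hub->node->T: bottleneck 1. Total 2.
No augmenting path remains in the residual graph.

2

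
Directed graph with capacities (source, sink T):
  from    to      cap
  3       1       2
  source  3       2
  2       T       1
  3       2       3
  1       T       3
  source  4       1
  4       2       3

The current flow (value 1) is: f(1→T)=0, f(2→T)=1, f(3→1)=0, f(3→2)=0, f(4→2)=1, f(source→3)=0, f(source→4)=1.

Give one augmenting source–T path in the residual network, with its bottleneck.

Residual along source→3→1→T: source→3: 2, 3→1: 2, 1→T: 3.
Bottleneck = min = 2.

source→3→1→T, bottleneck 2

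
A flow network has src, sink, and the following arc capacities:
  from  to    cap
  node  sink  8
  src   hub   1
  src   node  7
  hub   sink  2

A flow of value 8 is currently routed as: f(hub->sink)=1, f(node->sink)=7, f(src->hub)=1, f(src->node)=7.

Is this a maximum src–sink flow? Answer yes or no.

Yes

Residual reachable from src: {src}; sink is not reachable.
Saturated cut: src->hub, src->node with total capacity 8 = current flow value. Flow is maximum.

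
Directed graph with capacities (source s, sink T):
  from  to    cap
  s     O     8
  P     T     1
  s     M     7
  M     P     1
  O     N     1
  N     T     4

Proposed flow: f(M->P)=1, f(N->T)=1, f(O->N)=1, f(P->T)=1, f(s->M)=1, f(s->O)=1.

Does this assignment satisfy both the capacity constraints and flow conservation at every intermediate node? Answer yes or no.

Yes

Every edge has 0 ≤ f(e) ≤ cap(e).
At each intermediate node, inflow equals outflow.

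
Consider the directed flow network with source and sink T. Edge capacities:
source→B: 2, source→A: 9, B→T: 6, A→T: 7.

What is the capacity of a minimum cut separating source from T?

Max flow = 9 (via 2 augmenting paths).
In the residual at optimum, the set reachable from source is {A, source}.
Cut edges: source→B (cap 2), A→T (cap 7). Sum = 9.

9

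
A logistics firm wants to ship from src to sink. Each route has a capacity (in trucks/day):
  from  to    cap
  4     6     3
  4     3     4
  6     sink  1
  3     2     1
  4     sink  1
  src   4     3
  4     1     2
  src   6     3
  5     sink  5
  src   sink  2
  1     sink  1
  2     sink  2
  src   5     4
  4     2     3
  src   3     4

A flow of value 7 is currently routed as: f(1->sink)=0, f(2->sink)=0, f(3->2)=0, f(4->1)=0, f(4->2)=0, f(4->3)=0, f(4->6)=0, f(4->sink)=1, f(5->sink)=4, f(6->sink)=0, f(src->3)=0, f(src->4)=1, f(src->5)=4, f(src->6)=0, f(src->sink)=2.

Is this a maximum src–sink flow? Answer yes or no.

No

Residual path src->6->sink has bottleneck 1 > 0.
Pushing 1 along it raises the flow to 8, so the given flow is not maximum.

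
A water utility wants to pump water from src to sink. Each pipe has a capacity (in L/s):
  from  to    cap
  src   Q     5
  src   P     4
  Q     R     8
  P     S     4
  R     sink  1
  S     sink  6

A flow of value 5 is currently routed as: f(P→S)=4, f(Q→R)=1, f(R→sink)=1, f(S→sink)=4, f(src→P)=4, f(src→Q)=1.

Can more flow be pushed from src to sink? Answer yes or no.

No

Residual reachable from src: {Q, R, src}; sink is not reachable.
Saturated cut: src→P, R→sink with total capacity 5 = current flow value. Flow is maximum.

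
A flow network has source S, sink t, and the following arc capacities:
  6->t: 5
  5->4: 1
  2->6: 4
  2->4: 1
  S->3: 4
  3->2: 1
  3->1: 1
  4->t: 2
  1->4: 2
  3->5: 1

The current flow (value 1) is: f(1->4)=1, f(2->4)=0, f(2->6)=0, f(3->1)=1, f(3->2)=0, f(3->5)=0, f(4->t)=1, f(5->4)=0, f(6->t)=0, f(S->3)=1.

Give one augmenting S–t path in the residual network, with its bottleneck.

Residual along S->3->2->4->t: S->3: 3, 3->2: 1, 2->4: 1, 4->t: 1.
Bottleneck = min = 1.

S->3->2->4->t, bottleneck 1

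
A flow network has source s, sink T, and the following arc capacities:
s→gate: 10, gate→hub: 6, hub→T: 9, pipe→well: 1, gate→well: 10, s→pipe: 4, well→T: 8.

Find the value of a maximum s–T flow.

11

Augment s→gate→hub→T: bottleneck 6. Total 6.
Augment s→gate→well→T: bottleneck 4. Total 10.
Augment s→pipe→well→T: bottleneck 1. Total 11.
No augmenting path remains in the residual graph.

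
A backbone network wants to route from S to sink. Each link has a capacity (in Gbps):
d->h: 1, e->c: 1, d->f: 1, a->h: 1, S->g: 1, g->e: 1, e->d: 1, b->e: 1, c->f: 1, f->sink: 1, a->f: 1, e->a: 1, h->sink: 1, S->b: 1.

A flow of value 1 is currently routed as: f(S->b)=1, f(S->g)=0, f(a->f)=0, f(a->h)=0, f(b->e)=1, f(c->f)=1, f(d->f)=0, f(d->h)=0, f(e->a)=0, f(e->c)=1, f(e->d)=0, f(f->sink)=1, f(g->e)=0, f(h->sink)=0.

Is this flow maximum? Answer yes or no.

Residual path S->g->e->a->h->sink has bottleneck 1 > 0.
Pushing 1 along it raises the flow to 2, so the given flow is not maximum.

No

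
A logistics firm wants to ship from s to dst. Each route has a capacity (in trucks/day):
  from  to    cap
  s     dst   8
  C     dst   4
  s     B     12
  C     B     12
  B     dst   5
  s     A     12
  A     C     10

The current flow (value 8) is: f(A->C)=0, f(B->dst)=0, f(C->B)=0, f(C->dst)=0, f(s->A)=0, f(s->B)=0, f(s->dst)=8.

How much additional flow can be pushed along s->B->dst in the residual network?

Residual capacities along the path: s->B: 12, B->dst: 5.
Minimum is 5.

5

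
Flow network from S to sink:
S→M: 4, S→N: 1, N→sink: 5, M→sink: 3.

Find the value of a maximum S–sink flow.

4

Augment S→M→sink: bottleneck 3. Total 3.
Augment S→N→sink: bottleneck 1. Total 4.
No augmenting path remains in the residual graph.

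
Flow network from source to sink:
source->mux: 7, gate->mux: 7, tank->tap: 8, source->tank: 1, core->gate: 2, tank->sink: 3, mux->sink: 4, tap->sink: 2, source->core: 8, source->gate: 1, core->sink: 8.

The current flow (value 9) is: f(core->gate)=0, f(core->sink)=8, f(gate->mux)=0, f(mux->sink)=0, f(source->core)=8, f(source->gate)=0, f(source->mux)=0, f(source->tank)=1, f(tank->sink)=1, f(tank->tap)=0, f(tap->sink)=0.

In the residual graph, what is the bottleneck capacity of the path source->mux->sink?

4

Residual capacities along the path: source->mux: 7, mux->sink: 4.
Minimum is 4.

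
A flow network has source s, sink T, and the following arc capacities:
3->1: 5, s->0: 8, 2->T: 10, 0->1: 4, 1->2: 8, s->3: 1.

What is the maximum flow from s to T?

5

Augment s->0->1->2->T: bottleneck 4. Total 4.
Augment s->3->1->2->T: bottleneck 1. Total 5.
No augmenting path remains in the residual graph.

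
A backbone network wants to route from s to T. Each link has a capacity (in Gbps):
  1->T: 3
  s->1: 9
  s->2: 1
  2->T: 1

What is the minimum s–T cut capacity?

4

Max flow = 4 (via 2 augmenting paths).
In the residual at optimum, the set reachable from s is {1, s}.
Cut edges: s->2 (cap 1), 1->T (cap 3). Sum = 4.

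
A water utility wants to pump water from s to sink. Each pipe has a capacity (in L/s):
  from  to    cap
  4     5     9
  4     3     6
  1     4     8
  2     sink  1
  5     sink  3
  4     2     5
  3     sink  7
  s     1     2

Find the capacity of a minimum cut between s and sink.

Max flow = 2 (via 1 augmenting path).
In the residual at optimum, the set reachable from s is {s}.
Cut edges: s→1 (cap 2). Sum = 2.

2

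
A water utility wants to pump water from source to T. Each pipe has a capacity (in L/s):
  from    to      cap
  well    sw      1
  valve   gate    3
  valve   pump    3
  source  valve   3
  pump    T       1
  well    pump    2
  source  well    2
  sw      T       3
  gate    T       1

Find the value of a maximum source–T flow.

3

Augment source→valve→gate→T: bottleneck 1. Total 1.
Augment source→valve→pump→T: bottleneck 1. Total 2.
Augment source→well→sw→T: bottleneck 1. Total 3.
No augmenting path remains in the residual graph.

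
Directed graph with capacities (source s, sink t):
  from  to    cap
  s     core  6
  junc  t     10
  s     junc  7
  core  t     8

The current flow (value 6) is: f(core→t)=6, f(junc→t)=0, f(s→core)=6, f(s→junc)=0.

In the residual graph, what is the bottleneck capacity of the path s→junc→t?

7

Residual capacities along the path: s→junc: 7, junc→t: 10.
Minimum is 7.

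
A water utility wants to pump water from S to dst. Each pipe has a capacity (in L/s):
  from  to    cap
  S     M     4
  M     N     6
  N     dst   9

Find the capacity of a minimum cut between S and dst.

4

Max flow = 4 (via 1 augmenting path).
In the residual at optimum, the set reachable from S is {S}.
Cut edges: S->M (cap 4). Sum = 4.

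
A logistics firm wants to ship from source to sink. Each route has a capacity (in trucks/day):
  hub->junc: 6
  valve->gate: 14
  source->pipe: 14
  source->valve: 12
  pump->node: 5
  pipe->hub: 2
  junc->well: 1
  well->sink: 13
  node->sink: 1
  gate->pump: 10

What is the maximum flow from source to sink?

2

Augment source->pipe->hub->junc->well->sink: bottleneck 1. Total 1.
Augment source->valve->gate->pump->node->sink: bottleneck 1. Total 2.
No augmenting path remains in the residual graph.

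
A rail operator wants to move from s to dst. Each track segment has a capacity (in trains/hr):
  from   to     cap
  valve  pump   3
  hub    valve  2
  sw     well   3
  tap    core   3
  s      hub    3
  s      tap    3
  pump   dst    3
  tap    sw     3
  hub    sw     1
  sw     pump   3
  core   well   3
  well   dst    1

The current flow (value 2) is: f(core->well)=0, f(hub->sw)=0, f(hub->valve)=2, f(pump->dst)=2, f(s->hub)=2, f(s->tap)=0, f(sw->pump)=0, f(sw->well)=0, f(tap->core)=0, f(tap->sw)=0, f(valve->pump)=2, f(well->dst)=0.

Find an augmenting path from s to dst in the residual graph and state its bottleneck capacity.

s->hub->sw->pump->dst, bottleneck 1

Residual along s->hub->sw->pump->dst: s->hub: 1, hub->sw: 1, sw->pump: 3, pump->dst: 1.
Bottleneck = min = 1.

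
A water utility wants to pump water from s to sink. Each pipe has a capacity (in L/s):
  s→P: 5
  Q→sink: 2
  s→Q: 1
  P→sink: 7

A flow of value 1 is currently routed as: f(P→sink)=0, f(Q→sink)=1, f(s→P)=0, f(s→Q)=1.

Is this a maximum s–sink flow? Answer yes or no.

Residual path s→P→sink has bottleneck 5 > 0.
Pushing 5 along it raises the flow to 6, so the given flow is not maximum.

No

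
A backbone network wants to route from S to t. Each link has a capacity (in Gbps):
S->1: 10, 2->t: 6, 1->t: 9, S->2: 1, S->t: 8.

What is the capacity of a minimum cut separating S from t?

Max flow = 18 (via 3 augmenting paths).
In the residual at optimum, the set reachable from S is {1, S}.
Cut edges: S->2 (cap 1), S->t (cap 8), 1->t (cap 9). Sum = 18.

18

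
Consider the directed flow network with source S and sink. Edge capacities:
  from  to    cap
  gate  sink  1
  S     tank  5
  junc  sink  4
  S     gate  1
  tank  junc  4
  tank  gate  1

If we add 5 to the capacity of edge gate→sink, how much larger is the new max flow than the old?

1

Original max flow = 5.
After raising cap(gate→sink), augmenting paths through that edge carry 1 more unit.
New max flow = 6. Increase = 1.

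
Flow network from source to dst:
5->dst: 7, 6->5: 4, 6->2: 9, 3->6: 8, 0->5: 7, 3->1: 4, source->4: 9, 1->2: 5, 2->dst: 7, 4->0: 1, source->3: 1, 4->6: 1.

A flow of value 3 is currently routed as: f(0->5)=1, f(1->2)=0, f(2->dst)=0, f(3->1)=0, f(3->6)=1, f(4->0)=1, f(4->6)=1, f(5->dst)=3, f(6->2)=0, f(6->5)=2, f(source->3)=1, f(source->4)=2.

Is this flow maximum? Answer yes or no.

Yes

Residual reachable from source: {4, source}; dst is not reachable.
Saturated cut: source->3, 4->0, 4->6 with total capacity 3 = current flow value. Flow is maximum.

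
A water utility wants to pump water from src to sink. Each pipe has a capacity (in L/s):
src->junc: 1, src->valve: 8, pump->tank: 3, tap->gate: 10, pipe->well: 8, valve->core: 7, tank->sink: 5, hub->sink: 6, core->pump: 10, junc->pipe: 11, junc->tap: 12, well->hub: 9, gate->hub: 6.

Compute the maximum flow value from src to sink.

Augment src->valve->core->pump->tank->sink: bottleneck 3. Total 3.
Augment src->junc->tap->gate->hub->sink: bottleneck 1. Total 4.
No augmenting path remains in the residual graph.

4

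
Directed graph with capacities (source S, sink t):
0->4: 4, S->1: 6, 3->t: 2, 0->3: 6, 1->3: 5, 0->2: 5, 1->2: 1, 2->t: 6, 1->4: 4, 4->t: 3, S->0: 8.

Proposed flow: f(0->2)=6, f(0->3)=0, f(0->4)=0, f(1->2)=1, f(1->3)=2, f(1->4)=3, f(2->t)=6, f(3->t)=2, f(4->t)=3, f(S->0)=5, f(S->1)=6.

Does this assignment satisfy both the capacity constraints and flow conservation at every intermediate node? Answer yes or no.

No

Capacity violated on 0->2: flow 6 > capacity 5.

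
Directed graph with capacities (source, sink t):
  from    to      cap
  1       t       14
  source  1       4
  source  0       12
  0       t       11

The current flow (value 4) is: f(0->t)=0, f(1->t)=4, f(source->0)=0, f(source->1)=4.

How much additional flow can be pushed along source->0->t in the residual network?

11

Residual capacities along the path: source->0: 12, 0->t: 11.
Minimum is 11.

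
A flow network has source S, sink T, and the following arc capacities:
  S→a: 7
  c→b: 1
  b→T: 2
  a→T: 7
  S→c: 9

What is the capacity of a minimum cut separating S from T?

Max flow = 8 (via 2 augmenting paths).
In the residual at optimum, the set reachable from S is {S, c}.
Cut edges: S→a (cap 7), c→b (cap 1). Sum = 8.

8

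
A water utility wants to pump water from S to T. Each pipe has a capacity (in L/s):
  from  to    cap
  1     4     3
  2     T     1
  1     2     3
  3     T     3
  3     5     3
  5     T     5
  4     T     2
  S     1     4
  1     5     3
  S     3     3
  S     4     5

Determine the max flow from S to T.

9

Augment S→4→T: bottleneck 2. Total 2.
Augment S→3→T: bottleneck 3. Total 5.
Augment S→1→2→T: bottleneck 1. Total 6.
Augment S→1→5→T: bottleneck 3. Total 9.
No augmenting path remains in the residual graph.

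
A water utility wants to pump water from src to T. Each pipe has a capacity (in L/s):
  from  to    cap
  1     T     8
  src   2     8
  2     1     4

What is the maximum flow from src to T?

4

Augment src->2->1->T: bottleneck 4. Total 4.
No augmenting path remains in the residual graph.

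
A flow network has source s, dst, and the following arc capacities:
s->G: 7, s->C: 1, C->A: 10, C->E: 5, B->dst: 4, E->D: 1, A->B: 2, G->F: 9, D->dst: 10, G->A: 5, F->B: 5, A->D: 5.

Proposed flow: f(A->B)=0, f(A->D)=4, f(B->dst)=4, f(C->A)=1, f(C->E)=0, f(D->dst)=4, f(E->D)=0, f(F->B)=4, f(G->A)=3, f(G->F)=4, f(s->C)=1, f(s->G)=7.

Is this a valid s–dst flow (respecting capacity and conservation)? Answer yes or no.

Yes

Every edge has 0 ≤ f(e) ≤ cap(e).
At each intermediate node, inflow equals outflow.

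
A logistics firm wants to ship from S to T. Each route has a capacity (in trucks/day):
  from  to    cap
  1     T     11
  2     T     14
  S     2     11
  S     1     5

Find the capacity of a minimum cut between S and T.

Max flow = 16 (via 2 augmenting paths).
In the residual at optimum, the set reachable from S is {S}.
Cut edges: S->2 (cap 11), S->1 (cap 5). Sum = 16.

16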